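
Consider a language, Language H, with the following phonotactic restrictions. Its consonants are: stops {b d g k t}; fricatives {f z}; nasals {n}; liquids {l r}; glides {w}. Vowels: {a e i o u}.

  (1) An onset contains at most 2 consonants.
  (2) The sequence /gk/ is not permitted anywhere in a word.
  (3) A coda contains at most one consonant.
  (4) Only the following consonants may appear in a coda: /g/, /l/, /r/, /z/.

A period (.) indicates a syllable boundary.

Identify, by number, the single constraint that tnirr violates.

tnirr: syllable 1 coda /rr/ has 2 consonants (> 1).
This is a violation of constraint 3: "A coda contains at most one consonant."
The remaining constraints (1, 2, 4) are satisfied.

3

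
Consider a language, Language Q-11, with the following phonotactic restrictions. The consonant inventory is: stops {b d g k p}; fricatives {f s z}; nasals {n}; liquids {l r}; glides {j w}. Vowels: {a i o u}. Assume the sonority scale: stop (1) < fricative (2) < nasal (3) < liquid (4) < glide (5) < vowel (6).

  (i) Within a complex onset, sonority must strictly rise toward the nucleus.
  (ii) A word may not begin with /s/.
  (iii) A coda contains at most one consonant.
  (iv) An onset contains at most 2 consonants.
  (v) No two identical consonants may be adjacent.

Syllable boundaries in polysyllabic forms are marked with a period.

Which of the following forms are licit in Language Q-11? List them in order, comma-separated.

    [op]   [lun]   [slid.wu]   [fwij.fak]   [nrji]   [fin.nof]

[op] — σ1 onset /∅/, coda /p/ ok → licit
[lun] — σ1 onset /l/, coda /n/ ok → licit
[slid.wu] — violates constraint (ii): word begins with /s/ → illicit
[fwij.fak] — σ1 onset /fw/ (2→5 rises), coda /j/ ok; σ2 onset /f/, coda /k/ ok → licit
[nrji] — violates constraint (iv): syllable 1 onset /nrj/ has 3 consonants (> 2) → illicit
[fin.nof] — violates constraint (v): adjacent identical consonants /nn/ → illicit

[op], [lun], [fwij.fak]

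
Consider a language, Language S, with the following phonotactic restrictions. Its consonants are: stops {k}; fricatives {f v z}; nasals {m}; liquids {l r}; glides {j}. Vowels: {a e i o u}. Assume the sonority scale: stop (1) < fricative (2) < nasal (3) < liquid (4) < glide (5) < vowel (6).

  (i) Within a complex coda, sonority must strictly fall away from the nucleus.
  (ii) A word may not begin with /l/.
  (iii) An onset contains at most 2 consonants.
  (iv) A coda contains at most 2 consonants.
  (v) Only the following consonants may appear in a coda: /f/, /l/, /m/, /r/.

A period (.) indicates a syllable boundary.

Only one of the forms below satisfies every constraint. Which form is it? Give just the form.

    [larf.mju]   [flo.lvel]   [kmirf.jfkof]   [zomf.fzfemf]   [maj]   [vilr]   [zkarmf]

[larf.mju] — violates constraint (ii): word begins with /l/ → phonotactically illegal
[flo.lvel] — σ1 onset /fl/ (2C), coda /∅/ ok; σ2 onset /lv/ (2C), coda /l/ ok → phonotactically legal
[kmirf.jfkof] — violates constraint (iii): syllable 2 onset /jfk/ has 3 consonants (> 2) → phonotactically illegal
[zomf.fzfemf] — violates constraint (iii): syllable 2 onset /fzf/ has 3 consonants (> 2) → phonotactically illegal
[maj] — violates constraint (v): syllable 1 coda contains /j/, which is not a licensed coda consonant → phonotactically illegal
[vilr] — violates constraint (i): syllable 1 coda /lr/: /l/ (liquid, 4) → /r/ (liquid, 4) does not fall → phonotactically illegal
[zkarmf] — violates constraint (iv): syllable 1 coda /rmf/ has 3 consonants (> 2) → phonotactically illegal

[flo.lvel]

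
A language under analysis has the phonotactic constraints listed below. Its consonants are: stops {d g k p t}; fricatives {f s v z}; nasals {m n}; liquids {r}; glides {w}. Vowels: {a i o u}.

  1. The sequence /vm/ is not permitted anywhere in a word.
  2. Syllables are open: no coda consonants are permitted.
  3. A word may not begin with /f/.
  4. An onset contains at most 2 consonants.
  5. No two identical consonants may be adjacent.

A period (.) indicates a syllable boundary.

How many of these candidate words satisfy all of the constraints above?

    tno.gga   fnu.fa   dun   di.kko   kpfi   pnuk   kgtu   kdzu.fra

tno.gga — violates constraint 5: adjacent identical consonants /gg/ → ill-formed
fnu.fa — violates constraint 3: word begins with /f/ → ill-formed
dun — violates constraint 2: syllable 1 coda /n/ has 1 consonant (> 0) → ill-formed
di.kko — violates constraint 5: adjacent identical consonants /kk/ → ill-formed
kpfi — violates constraint 4: syllable 1 onset /kpf/ has 3 consonants (> 2) → ill-formed
pnuk — violates constraint 2: syllable 1 coda /k/ has 1 consonant (> 0) → ill-formed
kgtu — violates constraint 4: syllable 1 onset /kgt/ has 3 consonants (> 2) → ill-formed
kdzu.fra — violates constraint 4: syllable 1 onset /kdz/ has 3 consonants (> 2) → ill-formed
No form is well-formed → 0.

0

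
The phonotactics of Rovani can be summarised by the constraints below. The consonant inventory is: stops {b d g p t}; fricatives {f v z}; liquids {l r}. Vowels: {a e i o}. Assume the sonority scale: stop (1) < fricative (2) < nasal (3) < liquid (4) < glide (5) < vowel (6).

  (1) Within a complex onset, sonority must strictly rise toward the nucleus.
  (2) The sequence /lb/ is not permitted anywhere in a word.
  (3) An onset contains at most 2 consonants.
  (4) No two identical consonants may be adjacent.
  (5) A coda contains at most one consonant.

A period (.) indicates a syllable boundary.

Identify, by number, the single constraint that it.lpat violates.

1

it.lpat: syllable 2 onset /lp/: /l/ (liquid, 4) → /p/ (stop, 1) does not rise.
This is a violation of constraint 1: "Within a complex onset, sonority must strictly rise toward the nucleus."
The remaining constraints (2, 3, 4, 5) are satisfied.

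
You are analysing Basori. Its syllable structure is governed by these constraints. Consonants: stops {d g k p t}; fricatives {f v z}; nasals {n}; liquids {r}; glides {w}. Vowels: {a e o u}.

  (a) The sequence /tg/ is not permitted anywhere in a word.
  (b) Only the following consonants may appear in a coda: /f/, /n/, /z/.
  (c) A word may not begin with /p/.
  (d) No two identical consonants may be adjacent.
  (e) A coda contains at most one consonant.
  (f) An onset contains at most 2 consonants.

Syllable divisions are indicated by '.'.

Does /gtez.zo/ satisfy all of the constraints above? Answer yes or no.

/gtez.zo/ — violates constraint (d): adjacent identical consonants /zz/ → illicit

no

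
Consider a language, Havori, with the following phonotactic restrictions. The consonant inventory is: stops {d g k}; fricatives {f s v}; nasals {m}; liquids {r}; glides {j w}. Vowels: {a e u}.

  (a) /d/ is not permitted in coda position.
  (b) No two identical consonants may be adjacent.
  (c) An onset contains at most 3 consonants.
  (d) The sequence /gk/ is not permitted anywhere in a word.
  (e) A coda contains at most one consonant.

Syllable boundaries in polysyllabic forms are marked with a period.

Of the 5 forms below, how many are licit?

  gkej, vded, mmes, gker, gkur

0

gkej — violates constraint (d): contains banned sequence /gk/ → illicit
vded — violates constraint (a): syllable 1 coda contains /d/ → illicit
mmes — violates constraint (b): adjacent identical consonants /mm/ → illicit
gker — violates constraint (d): contains banned sequence /gk/ → illicit
gkur — violates constraint (d): contains banned sequence /gk/ → illicit
No form is licit → 0.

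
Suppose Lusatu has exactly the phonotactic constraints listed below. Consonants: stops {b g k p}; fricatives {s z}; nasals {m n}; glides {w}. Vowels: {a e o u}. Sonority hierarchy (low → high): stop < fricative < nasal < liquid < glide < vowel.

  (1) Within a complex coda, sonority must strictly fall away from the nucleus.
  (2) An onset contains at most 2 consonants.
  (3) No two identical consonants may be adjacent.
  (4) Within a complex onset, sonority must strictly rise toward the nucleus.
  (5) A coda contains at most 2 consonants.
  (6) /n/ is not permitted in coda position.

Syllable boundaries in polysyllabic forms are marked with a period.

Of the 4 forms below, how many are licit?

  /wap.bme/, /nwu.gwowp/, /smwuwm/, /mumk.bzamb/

3

/wap.bme/ — σ1 onset /w/, coda /p/ ok; σ2 onset /bm/ (1→3 rises), coda /∅/ ok → licit
/nwu.gwowp/ — σ1 onset /nw/ (3→5 rises), coda /∅/ ok; σ2 onset /gw/ (1→5 rises), coda /wp/ (5→1 falls) ok → licit
/smwuwm/ — violates constraint 2: syllable 1 onset /smw/ has 3 consonants (> 2) → illicit
/mumk.bzamb/ — σ1 onset /m/, coda /mk/ (3→1 falls) ok; σ2 onset /bz/ (1→2 rises), coda /mb/ (3→1 falls) ok → licit
Licit: /wap.bme/, /nwu.gwowp/, /mumk.bzamb/ → 3.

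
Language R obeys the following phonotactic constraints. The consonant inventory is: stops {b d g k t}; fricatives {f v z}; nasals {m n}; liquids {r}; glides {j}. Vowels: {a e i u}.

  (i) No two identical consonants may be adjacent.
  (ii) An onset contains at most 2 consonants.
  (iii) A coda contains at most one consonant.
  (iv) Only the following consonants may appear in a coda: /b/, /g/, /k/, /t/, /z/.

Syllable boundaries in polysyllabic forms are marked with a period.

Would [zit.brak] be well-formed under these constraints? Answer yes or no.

[zit.brak] — σ1 onset /z/, coda /t/ ok; σ2 onset /br/ (2C), coda /k/ ok → well-formed

yes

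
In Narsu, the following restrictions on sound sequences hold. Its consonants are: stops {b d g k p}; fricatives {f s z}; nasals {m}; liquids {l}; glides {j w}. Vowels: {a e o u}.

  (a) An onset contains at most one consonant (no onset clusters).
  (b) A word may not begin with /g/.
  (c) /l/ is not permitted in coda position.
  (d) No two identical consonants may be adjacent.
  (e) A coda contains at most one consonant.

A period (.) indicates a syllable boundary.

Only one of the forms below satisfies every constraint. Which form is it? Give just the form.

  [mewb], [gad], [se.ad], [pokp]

[mewb] — violates constraint (e): syllable 1 coda /wb/ has 2 consonants (> 1) → ill-formed
[gad] — violates constraint (b): word begins with /g/ → ill-formed
[se.ad] — σ1 onset /s/, coda /∅/ ok; σ2 onset /∅/, coda /d/ ok → well-formed
[pokp] — violates constraint (e): syllable 1 coda /kp/ has 2 consonants (> 1) → ill-formed

[se.ad]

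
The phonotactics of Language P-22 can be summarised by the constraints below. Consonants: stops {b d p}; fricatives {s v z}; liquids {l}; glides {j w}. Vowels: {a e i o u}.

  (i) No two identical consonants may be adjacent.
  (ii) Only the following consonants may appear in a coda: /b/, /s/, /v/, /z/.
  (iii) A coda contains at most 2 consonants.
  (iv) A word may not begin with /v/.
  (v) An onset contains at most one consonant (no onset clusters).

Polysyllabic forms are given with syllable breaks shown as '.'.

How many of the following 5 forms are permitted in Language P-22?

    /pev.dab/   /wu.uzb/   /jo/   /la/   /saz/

5

/pev.dab/ — σ1 onset /p/, coda /v/ ok; σ2 onset /d/, coda /b/ ok → permitted
/wu.uzb/ — σ1 onset /w/, coda /∅/ ok; σ2 onset /∅/, coda /zb/ (2C) ok → permitted
/jo/ — σ1 onset /j/, coda /∅/ ok → permitted
/la/ — σ1 onset /l/, coda /∅/ ok → permitted
/saz/ — σ1 onset /s/, coda /z/ ok → permitted
Permitted: /pev.dab/, /wu.uzb/, /jo/, /la/, /saz/ → 5.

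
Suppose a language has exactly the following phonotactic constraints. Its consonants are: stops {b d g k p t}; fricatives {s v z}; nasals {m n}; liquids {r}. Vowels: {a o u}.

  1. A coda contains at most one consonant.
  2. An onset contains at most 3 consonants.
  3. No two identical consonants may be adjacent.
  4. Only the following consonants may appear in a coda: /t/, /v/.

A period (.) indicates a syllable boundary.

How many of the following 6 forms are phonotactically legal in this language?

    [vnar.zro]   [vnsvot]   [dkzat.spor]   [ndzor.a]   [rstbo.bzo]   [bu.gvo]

[vnar.zro] — violates constraint 4: syllable 1 coda contains /r/, which is not a licensed coda consonant → phonotactically illegal
[vnsvot] — violates constraint 2: syllable 1 onset /vnsv/ has 4 consonants (> 3) → phonotactically illegal
[dkzat.spor] — violates constraint 4: syllable 2 coda contains /r/, which is not a licensed coda consonant → phonotactically illegal
[ndzor.a] — violates constraint 4: syllable 1 coda contains /r/, which is not a licensed coda consonant → phonotactically illegal
[rstbo.bzo] — violates constraint 2: syllable 1 onset /rstb/ has 4 consonants (> 3) → phonotactically illegal
[bu.gvo] — σ1 onset /b/, coda /∅/ ok; σ2 onset /gv/ (2C), coda /∅/ ok → phonotactically legal
Phonotactically legal: [bu.gvo] → 1.

1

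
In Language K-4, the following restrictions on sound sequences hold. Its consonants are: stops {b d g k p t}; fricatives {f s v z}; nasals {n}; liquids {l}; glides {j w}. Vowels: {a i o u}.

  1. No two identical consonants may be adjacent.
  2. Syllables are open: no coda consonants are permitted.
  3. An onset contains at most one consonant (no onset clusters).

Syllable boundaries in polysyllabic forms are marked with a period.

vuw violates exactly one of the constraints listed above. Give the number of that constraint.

2

vuw: syllable 1 coda /w/ has 1 consonant (> 0).
This is a violation of constraint 2: "Syllables are open: no coda consonants are permitted."
The remaining constraints (1, 3) are satisfied.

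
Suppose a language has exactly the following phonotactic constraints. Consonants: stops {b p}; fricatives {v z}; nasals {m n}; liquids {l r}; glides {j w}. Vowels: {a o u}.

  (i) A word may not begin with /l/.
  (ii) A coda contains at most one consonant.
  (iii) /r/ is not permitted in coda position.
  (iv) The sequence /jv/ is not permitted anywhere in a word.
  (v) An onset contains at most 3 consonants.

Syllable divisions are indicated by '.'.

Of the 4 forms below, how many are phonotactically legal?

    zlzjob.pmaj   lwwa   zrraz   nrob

zlzjob.pmaj — violates constraint (v): syllable 1 onset /zlzj/ has 4 consonants (> 3) → phonotactically illegal
lwwa — violates constraint (i): word begins with /l/ → phonotactically illegal
zrraz — σ1 onset /zrr/ (3C), coda /z/ ok → phonotactically legal
nrob — σ1 onset /nr/ (2C), coda /b/ ok → phonotactically legal
Phonotactically legal: zrraz, nrob → 2.

2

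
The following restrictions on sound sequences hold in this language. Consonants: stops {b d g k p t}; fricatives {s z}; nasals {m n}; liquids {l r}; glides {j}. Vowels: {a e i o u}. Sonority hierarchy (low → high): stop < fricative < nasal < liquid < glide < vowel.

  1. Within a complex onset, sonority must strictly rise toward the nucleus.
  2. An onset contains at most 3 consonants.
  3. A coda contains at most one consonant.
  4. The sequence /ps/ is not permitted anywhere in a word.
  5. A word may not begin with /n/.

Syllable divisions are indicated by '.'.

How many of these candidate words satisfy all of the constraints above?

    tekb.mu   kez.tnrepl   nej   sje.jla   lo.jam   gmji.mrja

2

tekb.mu — violates constraint 3: syllable 1 coda /kb/ has 2 consonants (> 1) → ill-formed
kez.tnrepl — violates constraint 3: syllable 2 coda /pl/ has 2 consonants (> 1) → ill-formed
nej — violates constraint 5: word begins with /n/ → ill-formed
sje.jla — violates constraint 1: syllable 2 onset /jl/: /j/ (glide, 5) → /l/ (liquid, 4) does not rise → ill-formed
lo.jam — σ1 onset /l/, coda /∅/ ok; σ2 onset /j/, coda /m/ ok → well-formed
gmji.mrja — σ1 onset /gmj/ (1→3→5 rises), coda /∅/ ok; σ2 onset /mrj/ (3→4→5 rises), coda /∅/ ok → well-formed
Well-formed: lo.jam, gmji.mrja → 2.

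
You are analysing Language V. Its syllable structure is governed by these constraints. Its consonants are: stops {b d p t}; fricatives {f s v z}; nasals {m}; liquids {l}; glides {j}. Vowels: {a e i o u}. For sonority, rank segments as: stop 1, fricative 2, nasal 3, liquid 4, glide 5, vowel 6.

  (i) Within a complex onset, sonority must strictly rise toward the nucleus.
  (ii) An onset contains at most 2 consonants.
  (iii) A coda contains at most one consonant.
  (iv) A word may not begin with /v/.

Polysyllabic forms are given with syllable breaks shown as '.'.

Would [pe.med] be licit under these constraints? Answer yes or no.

yes

[pe.med] — σ1 onset /p/, coda /∅/ ok; σ2 onset /m/, coda /d/ ok → licit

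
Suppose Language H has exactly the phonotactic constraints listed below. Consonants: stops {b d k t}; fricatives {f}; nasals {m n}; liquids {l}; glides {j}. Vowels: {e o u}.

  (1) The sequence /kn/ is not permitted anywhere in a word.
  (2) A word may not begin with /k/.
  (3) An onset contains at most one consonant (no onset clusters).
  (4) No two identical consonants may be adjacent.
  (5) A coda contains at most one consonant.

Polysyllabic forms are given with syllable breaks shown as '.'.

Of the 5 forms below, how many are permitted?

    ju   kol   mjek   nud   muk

3

ju — σ1 onset /j/, coda /∅/ ok → permitted
kol — violates constraint 2: word begins with /k/ → not permitted
mjek — violates constraint 3: syllable 1 onset /mj/ has 2 consonants (> 1) → not permitted
nud — σ1 onset /n/, coda /d/ ok → permitted
muk — σ1 onset /m/, coda /k/ ok → permitted
Permitted: ju, nud, muk → 3.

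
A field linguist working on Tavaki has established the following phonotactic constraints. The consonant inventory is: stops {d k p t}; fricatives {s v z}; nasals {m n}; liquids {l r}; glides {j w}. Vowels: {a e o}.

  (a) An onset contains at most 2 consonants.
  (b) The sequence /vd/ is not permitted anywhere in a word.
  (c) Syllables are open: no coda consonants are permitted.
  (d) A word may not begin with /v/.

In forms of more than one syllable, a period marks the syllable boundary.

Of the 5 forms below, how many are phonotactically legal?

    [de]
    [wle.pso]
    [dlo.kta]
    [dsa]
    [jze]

[de] — σ1 onset /d/, coda /∅/ ok → phonotactically legal
[wle.pso] — σ1 onset /wl/ (2C), coda /∅/ ok; σ2 onset /ps/ (2C), coda /∅/ ok → phonotactically legal
[dlo.kta] — σ1 onset /dl/ (2C), coda /∅/ ok; σ2 onset /kt/ (2C), coda /∅/ ok → phonotactically legal
[dsa] — σ1 onset /ds/ (2C), coda /∅/ ok → phonotactically legal
[jze] — σ1 onset /jz/ (2C), coda /∅/ ok → phonotactically legal
Phonotactically legal: [de], [wle.pso], [dlo.kta], [dsa], [jze] → 5.

5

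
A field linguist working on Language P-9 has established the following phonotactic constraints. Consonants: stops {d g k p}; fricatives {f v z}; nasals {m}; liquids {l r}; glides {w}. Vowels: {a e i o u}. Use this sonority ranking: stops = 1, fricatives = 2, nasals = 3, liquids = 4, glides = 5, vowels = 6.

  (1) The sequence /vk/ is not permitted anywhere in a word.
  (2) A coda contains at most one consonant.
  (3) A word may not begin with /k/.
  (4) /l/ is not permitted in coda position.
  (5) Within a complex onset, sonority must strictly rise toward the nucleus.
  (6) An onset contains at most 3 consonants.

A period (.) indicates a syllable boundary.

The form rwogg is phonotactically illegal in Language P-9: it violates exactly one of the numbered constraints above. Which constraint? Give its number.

rwogg: syllable 1 coda /gg/ has 2 consonants (> 1).
This is a violation of constraint 2: "A coda contains at most one consonant."
The remaining constraints (1, 3, 4, 5, 6) are satisfied.

2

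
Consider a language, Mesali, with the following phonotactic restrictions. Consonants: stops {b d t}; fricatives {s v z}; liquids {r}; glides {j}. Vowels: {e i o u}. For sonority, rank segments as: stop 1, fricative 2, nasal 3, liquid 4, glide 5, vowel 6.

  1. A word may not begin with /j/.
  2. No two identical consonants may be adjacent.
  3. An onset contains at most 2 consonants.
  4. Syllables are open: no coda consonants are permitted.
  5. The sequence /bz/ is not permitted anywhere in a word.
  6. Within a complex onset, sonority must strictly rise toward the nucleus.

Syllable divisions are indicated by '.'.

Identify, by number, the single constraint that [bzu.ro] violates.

[bzu.ro]: contains banned sequence /bz/.
This is a violation of constraint 5: "The sequence /bz/ is not permitted anywhere in a word."
The remaining constraints (1, 2, 3, 4, 6) are satisfied.

5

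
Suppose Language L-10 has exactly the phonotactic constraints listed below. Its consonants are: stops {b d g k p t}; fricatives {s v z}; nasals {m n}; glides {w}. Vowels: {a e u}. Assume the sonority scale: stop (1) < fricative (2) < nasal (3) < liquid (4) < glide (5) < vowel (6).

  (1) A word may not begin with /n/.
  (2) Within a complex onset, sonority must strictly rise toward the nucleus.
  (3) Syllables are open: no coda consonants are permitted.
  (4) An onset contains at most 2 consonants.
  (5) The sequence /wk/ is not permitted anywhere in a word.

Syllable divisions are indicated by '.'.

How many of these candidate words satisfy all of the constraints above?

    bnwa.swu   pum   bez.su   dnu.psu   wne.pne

1

bnwa.swu — violates constraint 4: syllable 1 onset /bnw/ has 3 consonants (> 2) → phonotactically illegal
pum — violates constraint 3: syllable 1 coda /m/ has 1 consonant (> 0) → phonotactically illegal
bez.su — violates constraint 3: syllable 1 coda /z/ has 1 consonant (> 0) → phonotactically illegal
dnu.psu — σ1 onset /dn/ (1→3 rises), coda /∅/ ok; σ2 onset /ps/ (1→2 rises), coda /∅/ ok → phonotactically legal
wne.pne — violates constraint 2: syllable 1 onset /wn/: /w/ (glide, 5) → /n/ (nasal, 3) does not rise → phonotactically illegal
Phonotactically legal: dnu.psu → 1.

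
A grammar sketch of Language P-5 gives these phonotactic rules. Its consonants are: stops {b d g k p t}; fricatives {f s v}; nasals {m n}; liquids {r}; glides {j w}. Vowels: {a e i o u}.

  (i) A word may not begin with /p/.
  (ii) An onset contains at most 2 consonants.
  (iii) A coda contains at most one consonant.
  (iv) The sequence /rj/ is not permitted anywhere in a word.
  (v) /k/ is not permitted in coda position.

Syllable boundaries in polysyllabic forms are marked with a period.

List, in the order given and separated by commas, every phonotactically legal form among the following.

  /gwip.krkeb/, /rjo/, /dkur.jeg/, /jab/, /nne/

/jab/, /nne/

/gwip.krkeb/ — violates constraint (ii): syllable 2 onset /krk/ has 3 consonants (> 2) → phonotactically illegal
/rjo/ — violates constraint (iv): contains banned sequence /rj/ → phonotactically illegal
/dkur.jeg/ — violates constraint (iv): contains banned sequence /rj/ → phonotactically illegal
/jab/ — σ1 onset /j/, coda /b/ ok → phonotactically legal
/nne/ — σ1 onset /nn/ (2C), coda /∅/ ok → phonotactically legal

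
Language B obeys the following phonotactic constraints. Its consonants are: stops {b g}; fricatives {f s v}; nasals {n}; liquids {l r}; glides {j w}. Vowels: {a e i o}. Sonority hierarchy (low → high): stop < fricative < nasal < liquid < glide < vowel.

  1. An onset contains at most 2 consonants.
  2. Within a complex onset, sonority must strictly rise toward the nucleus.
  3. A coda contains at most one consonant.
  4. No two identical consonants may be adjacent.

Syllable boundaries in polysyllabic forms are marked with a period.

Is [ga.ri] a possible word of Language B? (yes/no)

yes

[ga.ri] — σ1 onset /g/, coda /∅/ ok; σ2 onset /r/, coda /∅/ ok → permitted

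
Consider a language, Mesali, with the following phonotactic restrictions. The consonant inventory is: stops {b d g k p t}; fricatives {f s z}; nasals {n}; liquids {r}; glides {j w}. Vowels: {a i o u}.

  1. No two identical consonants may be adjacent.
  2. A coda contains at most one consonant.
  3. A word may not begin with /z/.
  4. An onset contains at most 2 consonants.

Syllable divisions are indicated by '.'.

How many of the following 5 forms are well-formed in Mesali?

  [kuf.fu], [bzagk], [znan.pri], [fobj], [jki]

1

[kuf.fu] — violates constraint 1: adjacent identical consonants /ff/ → ill-formed
[bzagk] — violates constraint 2: syllable 1 coda /gk/ has 2 consonants (> 1) → ill-formed
[znan.pri] — violates constraint 3: word begins with /z/ → ill-formed
[fobj] — violates constraint 2: syllable 1 coda /bj/ has 2 consonants (> 1) → ill-formed
[jki] — σ1 onset /jk/ (2C), coda /∅/ ok → well-formed
Well-formed: [jki] → 1.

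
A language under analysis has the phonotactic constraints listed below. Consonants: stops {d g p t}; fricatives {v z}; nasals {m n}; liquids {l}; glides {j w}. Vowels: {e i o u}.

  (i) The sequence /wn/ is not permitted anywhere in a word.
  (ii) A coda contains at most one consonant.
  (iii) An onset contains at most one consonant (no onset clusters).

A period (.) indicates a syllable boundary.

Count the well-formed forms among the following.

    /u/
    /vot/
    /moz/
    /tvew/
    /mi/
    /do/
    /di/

6

/u/ — σ1 onset /∅/, coda /∅/ ok → well-formed
/vot/ — σ1 onset /v/, coda /t/ ok → well-formed
/moz/ — σ1 onset /m/, coda /z/ ok → well-formed
/tvew/ — violates constraint (iii): syllable 1 onset /tv/ has 2 consonants (> 1) → ill-formed
/mi/ — σ1 onset /m/, coda /∅/ ok → well-formed
/do/ — σ1 onset /d/, coda /∅/ ok → well-formed
/di/ — σ1 onset /d/, coda /∅/ ok → well-formed
Well-formed: /u/, /vot/, /moz/, /mi/, /do/, /di/ → 6.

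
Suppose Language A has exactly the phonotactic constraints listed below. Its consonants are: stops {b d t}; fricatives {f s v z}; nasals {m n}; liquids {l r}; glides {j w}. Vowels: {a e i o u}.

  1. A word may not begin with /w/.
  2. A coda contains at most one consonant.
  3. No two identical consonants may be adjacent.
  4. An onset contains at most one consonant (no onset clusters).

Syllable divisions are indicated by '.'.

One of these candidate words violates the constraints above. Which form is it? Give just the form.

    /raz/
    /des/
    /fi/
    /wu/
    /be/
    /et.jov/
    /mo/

/wu/

/raz/ — σ1 onset /r/, coda /z/ ok → licit
/des/ — σ1 onset /d/, coda /s/ ok → licit
/fi/ — σ1 onset /f/, coda /∅/ ok → licit
/wu/ — violates constraint 1: word begins with /w/ → illicit
/be/ — σ1 onset /b/, coda /∅/ ok → licit
/et.jov/ — σ1 onset /∅/, coda /t/ ok; σ2 onset /j/, coda /v/ ok → licit
/mo/ — σ1 onset /m/, coda /∅/ ok → licit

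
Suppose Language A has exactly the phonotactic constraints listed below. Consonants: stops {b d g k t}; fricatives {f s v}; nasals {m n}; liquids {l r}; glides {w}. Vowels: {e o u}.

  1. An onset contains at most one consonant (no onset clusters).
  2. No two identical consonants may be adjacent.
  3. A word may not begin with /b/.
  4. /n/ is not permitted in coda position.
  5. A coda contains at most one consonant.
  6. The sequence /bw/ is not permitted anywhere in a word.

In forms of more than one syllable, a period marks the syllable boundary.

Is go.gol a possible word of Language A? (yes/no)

go.gol — σ1 onset /g/, coda /∅/ ok; σ2 onset /g/, coda /l/ ok → well-formed

yes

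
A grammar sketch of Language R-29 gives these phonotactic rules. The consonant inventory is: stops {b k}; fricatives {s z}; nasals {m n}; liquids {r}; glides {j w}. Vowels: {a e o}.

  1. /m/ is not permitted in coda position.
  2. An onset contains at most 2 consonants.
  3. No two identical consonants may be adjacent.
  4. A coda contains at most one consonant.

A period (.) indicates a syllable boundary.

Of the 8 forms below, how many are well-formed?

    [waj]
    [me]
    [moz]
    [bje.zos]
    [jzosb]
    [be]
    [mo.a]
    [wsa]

7

[waj] — σ1 onset /w/, coda /j/ ok → well-formed
[me] — σ1 onset /m/, coda /∅/ ok → well-formed
[moz] — σ1 onset /m/, coda /z/ ok → well-formed
[bje.zos] — σ1 onset /bj/ (2C), coda /∅/ ok; σ2 onset /z/, coda /s/ ok → well-formed
[jzosb] — violates constraint 4: syllable 1 coda /sb/ has 2 consonants (> 1) → ill-formed
[be] — σ1 onset /b/, coda /∅/ ok → well-formed
[mo.a] — σ1 onset /m/, coda /∅/ ok; σ2 onset /∅/, coda /∅/ ok → well-formed
[wsa] — σ1 onset /ws/ (2C), coda /∅/ ok → well-formed
Well-formed: [waj], [me], [moz], [bje.zos], [be], [mo.a], [wsa] → 7.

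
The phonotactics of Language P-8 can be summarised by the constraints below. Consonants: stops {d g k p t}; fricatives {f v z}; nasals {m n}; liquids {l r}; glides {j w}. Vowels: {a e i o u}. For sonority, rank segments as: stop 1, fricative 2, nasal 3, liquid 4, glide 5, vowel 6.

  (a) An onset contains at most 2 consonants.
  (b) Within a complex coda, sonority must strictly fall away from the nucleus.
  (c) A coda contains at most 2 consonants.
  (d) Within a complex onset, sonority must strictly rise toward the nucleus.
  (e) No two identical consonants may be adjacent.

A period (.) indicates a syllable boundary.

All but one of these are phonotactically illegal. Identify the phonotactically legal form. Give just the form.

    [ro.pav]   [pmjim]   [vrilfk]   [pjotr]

[ro.pav] — σ1 onset /r/, coda /∅/ ok; σ2 onset /p/, coda /v/ ok → phonotactically legal
[pmjim] — violates constraint (a): syllable 1 onset /pmj/ has 3 consonants (> 2) → phonotactically illegal
[vrilfk] — violates constraint (c): syllable 1 coda /lfk/ has 3 consonants (> 2) → phonotactically illegal
[pjotr] — violates constraint (b): syllable 1 coda /tr/: /t/ (stop, 1) → /r/ (liquid, 4) does not fall → phonotactically illegal

[ro.pav]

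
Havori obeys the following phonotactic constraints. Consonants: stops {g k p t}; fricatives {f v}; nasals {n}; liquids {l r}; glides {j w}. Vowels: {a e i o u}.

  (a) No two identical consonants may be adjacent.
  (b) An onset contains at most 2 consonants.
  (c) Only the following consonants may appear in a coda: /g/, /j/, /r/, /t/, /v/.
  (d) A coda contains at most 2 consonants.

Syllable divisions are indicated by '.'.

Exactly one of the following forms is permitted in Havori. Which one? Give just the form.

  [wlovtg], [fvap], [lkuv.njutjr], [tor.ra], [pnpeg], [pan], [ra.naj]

[ra.naj]

[wlovtg] — violates constraint (d): syllable 1 coda /vtg/ has 3 consonants (> 2) → not permitted
[fvap] — violates constraint (c): syllable 1 coda contains /p/, which is not a licensed coda consonant → not permitted
[lkuv.njutjr] — violates constraint (d): syllable 2 coda /tjr/ has 3 consonants (> 2) → not permitted
[tor.ra] — violates constraint (a): adjacent identical consonants /rr/ → not permitted
[pnpeg] — violates constraint (b): syllable 1 onset /pnp/ has 3 consonants (> 2) → not permitted
[pan] — violates constraint (c): syllable 1 coda contains /n/, which is not a licensed coda consonant → not permitted
[ra.naj] — σ1 onset /r/, coda /∅/ ok; σ2 onset /n/, coda /j/ ok → permitted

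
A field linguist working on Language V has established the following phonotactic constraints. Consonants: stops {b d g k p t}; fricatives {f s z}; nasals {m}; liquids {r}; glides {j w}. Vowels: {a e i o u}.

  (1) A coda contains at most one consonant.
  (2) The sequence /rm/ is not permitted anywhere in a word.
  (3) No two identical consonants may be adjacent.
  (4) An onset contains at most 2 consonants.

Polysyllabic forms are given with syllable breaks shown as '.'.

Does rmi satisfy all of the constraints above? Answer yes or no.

no

rmi — violates constraint 2: contains banned sequence /rm/ → phonotactically illegal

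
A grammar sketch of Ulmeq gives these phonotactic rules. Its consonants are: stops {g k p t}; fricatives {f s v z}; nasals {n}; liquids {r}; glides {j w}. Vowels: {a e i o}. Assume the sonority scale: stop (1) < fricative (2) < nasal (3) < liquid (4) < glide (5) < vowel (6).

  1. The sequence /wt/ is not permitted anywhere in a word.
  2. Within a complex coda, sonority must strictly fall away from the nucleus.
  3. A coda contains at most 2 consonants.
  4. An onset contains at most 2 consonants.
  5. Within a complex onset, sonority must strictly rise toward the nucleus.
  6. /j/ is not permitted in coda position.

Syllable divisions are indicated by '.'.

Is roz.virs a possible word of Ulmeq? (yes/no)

yes

roz.virs — σ1 onset /r/, coda /z/ ok; σ2 onset /v/, coda /rs/ (4→2 falls) ok → well-formed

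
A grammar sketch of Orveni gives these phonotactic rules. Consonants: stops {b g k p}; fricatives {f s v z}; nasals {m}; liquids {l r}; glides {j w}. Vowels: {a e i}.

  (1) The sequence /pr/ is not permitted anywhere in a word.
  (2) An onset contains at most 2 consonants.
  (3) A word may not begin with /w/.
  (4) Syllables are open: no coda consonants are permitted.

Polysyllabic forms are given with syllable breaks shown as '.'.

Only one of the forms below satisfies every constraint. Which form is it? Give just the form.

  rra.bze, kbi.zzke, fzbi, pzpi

rra.bze — σ1 onset /rr/ (2C), coda /∅/ ok; σ2 onset /bz/ (2C), coda /∅/ ok → permitted
kbi.zzke — violates constraint 2: syllable 2 onset /zzk/ has 3 consonants (> 2) → not permitted
fzbi — violates constraint 2: syllable 1 onset /fzb/ has 3 consonants (> 2) → not permitted
pzpi — violates constraint 2: syllable 1 onset /pzp/ has 3 consonants (> 2) → not permitted

rra.bze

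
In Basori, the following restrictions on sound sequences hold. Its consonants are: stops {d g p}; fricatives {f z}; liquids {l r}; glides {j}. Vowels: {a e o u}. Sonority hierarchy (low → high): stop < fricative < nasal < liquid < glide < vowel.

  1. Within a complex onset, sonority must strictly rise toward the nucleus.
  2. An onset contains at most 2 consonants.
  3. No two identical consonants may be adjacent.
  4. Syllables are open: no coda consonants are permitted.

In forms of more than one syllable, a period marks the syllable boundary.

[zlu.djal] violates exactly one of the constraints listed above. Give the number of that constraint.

[zlu.djal]: syllable 2 coda /l/ has 1 consonant (> 0).
This is a violation of constraint 4: "Syllables are open: no coda consonants are permitted."
The remaining constraints (1, 2, 3) are satisfied.

4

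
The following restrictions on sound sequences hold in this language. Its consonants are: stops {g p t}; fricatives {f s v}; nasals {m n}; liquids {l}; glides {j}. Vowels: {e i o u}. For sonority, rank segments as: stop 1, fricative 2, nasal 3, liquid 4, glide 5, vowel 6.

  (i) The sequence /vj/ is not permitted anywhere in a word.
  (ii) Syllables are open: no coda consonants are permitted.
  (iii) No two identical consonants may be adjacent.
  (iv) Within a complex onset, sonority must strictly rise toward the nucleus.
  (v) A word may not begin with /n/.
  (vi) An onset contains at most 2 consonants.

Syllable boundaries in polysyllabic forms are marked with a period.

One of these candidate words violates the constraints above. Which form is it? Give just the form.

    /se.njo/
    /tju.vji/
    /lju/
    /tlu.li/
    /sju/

/se.njo/ — σ1 onset /s/, coda /∅/ ok; σ2 onset /nj/ (3→5 rises), coda /∅/ ok → phonotactically legal
/tju.vji/ — violates constraint (i): contains banned sequence /vj/ → phonotactically illegal
/lju/ — σ1 onset /lj/ (4→5 rises), coda /∅/ ok → phonotactically legal
/tlu.li/ — σ1 onset /tl/ (1→4 rises), coda /∅/ ok; σ2 onset /l/, coda /∅/ ok → phonotactically legal
/sju/ — σ1 onset /sj/ (2→5 rises), coda /∅/ ok → phonotactically legal

/tju.vji/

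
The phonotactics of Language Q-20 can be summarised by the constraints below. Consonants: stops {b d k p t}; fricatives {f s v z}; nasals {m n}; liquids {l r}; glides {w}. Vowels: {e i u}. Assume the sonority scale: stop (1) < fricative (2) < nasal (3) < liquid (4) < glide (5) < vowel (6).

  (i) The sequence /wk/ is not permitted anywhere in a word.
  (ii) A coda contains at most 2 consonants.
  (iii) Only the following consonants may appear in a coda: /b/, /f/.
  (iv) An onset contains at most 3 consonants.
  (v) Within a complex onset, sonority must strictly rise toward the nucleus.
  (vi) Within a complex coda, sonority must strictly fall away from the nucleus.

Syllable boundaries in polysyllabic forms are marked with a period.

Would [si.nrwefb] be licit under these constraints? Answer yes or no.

[si.nrwefb] — σ1 onset /s/, coda /∅/ ok; σ2 onset /nrw/ (3→4→5 rises), coda /fb/ (2→1 falls) ok → licit

yes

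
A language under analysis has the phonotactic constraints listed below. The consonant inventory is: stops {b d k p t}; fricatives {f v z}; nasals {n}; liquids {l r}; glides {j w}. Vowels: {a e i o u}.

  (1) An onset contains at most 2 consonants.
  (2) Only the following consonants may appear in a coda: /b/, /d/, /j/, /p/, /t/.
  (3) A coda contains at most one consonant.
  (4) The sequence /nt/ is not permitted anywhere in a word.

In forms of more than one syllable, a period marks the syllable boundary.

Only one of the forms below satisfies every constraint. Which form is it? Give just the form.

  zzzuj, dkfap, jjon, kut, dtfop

zzzuj — violates constraint 1: syllable 1 onset /zzz/ has 3 consonants (> 2) → phonotactically illegal
dkfap — violates constraint 1: syllable 1 onset /dkf/ has 3 consonants (> 2) → phonotactically illegal
jjon — violates constraint 2: syllable 1 coda contains /n/, which is not a licensed coda consonant → phonotactically illegal
kut — σ1 onset /k/, coda /t/ ok → phonotactically legal
dtfop — violates constraint 1: syllable 1 onset /dtf/ has 3 consonants (> 2) → phonotactically illegal

kut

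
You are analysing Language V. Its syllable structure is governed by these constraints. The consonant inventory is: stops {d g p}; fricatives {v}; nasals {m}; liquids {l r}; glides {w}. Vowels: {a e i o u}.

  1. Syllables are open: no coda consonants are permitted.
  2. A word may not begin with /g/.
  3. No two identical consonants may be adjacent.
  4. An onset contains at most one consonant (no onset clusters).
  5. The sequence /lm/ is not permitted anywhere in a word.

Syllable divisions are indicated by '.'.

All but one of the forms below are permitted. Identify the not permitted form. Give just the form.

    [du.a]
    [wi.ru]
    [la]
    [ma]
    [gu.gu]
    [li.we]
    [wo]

[du.a] — σ1 onset /d/, coda /∅/ ok; σ2 onset /∅/, coda /∅/ ok → permitted
[wi.ru] — σ1 onset /w/, coda /∅/ ok; σ2 onset /r/, coda /∅/ ok → permitted
[la] — σ1 onset /l/, coda /∅/ ok → permitted
[ma] — σ1 onset /m/, coda /∅/ ok → permitted
[gu.gu] — violates constraint 2: word begins with /g/ → not permitted
[li.we] — σ1 onset /l/, coda /∅/ ok; σ2 onset /w/, coda /∅/ ok → permitted
[wo] — σ1 onset /w/, coda /∅/ ok → permitted

[gu.gu]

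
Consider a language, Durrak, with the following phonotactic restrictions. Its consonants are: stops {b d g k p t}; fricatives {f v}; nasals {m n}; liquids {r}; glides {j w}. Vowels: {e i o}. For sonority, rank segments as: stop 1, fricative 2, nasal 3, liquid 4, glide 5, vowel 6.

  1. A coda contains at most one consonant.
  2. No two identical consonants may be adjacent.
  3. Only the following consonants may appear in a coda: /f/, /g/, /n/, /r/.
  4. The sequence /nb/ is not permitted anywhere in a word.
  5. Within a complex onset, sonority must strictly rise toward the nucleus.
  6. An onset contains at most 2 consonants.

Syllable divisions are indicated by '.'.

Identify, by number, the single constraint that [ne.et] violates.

3

[ne.et]: syllable 2 coda contains /t/, which is not a licensed coda consonant.
This is a violation of constraint 3: "Only the following consonants may appear in a coda: /f/, /g/, /n/, /r/."
The remaining constraints (1, 2, 4, 5, 6) are satisfied.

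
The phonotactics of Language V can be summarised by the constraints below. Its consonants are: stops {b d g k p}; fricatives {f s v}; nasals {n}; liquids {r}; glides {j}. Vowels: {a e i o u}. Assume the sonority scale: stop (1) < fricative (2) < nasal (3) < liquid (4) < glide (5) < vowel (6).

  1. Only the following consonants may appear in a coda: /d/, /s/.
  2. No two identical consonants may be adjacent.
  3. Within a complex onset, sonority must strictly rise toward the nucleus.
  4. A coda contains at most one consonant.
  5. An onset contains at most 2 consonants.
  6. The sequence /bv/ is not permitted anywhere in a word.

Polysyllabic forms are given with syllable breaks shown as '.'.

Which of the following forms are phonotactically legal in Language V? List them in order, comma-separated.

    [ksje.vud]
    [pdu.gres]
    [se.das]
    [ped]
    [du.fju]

[ksje.vud] — violates constraint 5: syllable 1 onset /ksj/ has 3 consonants (> 2) → phonotactically illegal
[pdu.gres] — violates constraint 3: syllable 1 onset /pd/: /p/ (stop, 1) → /d/ (stop, 1) does not rise → phonotactically illegal
[se.das] — σ1 onset /s/, coda /∅/ ok; σ2 onset /d/, coda /s/ ok → phonotactically legal
[ped] — σ1 onset /p/, coda /d/ ok → phonotactically legal
[du.fju] — σ1 onset /d/, coda /∅/ ok; σ2 onset /fj/ (2→5 rises), coda /∅/ ok → phonotactically legal

[se.das], [ped], [du.fju]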